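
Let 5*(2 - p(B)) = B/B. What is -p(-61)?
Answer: -9/5 ≈ -1.8000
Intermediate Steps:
p(B) = 9/5 (p(B) = 2 - B/(5*B) = 2 - ⅕*1 = 2 - ⅕ = 9/5)
-p(-61) = -1*9/5 = -9/5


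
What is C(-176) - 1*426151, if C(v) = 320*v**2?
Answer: 9486169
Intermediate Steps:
C(-176) - 1*426151 = 320*(-176)**2 - 1*426151 = 320*30976 - 426151 = 9912320 - 426151 = 9486169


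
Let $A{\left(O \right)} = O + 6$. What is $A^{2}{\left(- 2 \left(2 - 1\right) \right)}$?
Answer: $16$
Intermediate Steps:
$A{\left(O \right)} = 6 + O$
$A^{2}{\left(- 2 \left(2 - 1\right) \right)} = \left(6 - 2 \left(2 - 1\right)\right)^{2} = \left(6 - 2\right)^{2} = 4^{2} = 16$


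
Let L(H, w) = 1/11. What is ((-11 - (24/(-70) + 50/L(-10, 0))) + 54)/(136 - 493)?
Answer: 5911/4165 ≈ 1.4192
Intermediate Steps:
L(H, w) = 1/11
((-11 - (24/(-70) + 50/L(-10, 0))) + 54)/(136 - 493) = ((-11 - (24/(-70) + 50/(1/11))) + 54)/(136 - 493) = ((-11 - (24*(-1/70) + 50*11)) + 54)/(-357) = ((-11 - (-12/35 + 550)) + 54)*(-1/357) = ((-11 - 1*19238/35) + 54)*(-1/357) = ((-11 - 19238/35) + 54)*(-1/357) = (-19623/35 + 54)*(-1/357) = -17733/35*(-1/357) = 5911/4165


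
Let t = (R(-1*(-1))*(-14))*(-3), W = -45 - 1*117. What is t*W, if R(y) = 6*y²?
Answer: -40824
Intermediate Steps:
W = -162 (W = -45 - 117 = -162)
t = 252 (t = ((6*(-1*(-1))²)*(-14))*(-3) = ((6*1²)*(-14))*(-3) = ((6*1)*(-14))*(-3) = (6*(-14))*(-3) = -84*(-3) = 252)
t*W = 252*(-162) = -40824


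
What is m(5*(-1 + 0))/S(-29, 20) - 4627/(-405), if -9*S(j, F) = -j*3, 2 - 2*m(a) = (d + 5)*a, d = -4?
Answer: 259861/23490 ≈ 11.063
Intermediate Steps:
m(a) = 1 - a/2 (m(a) = 1 - (-4 + 5)*a/2 = 1 - a/2)
S(j, F) = j/3 (S(j, F) = -(-j)*3/9 = -(-1)*j/3 = j/3)
m(5*(-1 + 0))/S(-29, 20) - 4627/(-405) = (1 - 5*(-1 + 0)/2)/(((⅓)*(-29))) - 4627/(-405) = (1 - 5*(-1)/2)/(-29/3) - 4627*(-1/405) = (1 - ½*(-5))*(-3/29) + 4627/405 = (1 + 5/2)*(-3/29) + 4627/405 = (7/2)*(-3/29) + 4627/405 = -21/58 + 4627/405 = 259861/23490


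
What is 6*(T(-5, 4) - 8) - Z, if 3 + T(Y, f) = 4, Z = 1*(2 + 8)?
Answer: -52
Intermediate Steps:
Z = 10 (Z = 1*10 = 10)
T(Y, f) = 1 (T(Y, f) = -3 + 4 = 1)
6*(T(-5, 4) - 8) - Z = 6*(1 - 8) - 1*10 = 6*(-7) - 10 = -42 - 10 = -52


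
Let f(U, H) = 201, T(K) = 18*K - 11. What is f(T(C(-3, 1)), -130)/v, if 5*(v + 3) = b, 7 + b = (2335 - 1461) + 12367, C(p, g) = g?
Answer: 1005/13219 ≈ 0.076027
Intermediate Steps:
b = 13234 (b = -7 + ((2335 - 1461) + 12367) = -7 + (874 + 12367) = -7 + 13241 = 13234)
T(K) = -11 + 18*K
v = 13219/5 (v = -3 + (1/5)*13234 = -3 + 13234/5 = 13219/5 ≈ 2643.8)
f(T(C(-3, 1)), -130)/v = 201/(13219/5) = 201*(5/13219) = 1005/13219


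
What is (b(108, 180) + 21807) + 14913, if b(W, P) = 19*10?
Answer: 36910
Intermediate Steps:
b(W, P) = 190
(b(108, 180) + 21807) + 14913 = (190 + 21807) + 14913 = 21997 + 14913 = 36910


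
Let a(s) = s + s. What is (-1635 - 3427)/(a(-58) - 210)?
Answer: 2531/163 ≈ 15.528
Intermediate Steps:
a(s) = 2*s
(-1635 - 3427)/(a(-58) - 210) = (-1635 - 3427)/(2*(-58) - 210) = -5062/(-116 - 210) = -5062/(-326) = -5062*(-1/326) = 2531/163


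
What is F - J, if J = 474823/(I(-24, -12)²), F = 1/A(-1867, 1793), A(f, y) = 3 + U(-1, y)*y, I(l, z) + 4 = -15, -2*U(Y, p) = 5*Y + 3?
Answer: -852781747/648356 ≈ -1315.3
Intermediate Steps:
U(Y, p) = -3/2 - 5*Y/2 (U(Y, p) = -(5*Y + 3)/2 = -(3 + 5*Y)/2 = -3/2 - 5*Y/2)
I(l, z) = -19 (I(l, z) = -4 - 15 = -19)
A(f, y) = 3 + y (A(f, y) = 3 + (-3/2 - 5/2*(-1))*y = 3 + (-3/2 + 5/2)*y = 3 + 1*y = 3 + y)
F = 1/1796 (F = 1/(3 + 1793) = 1/1796 ≈ 0.00055679)
J = 474823/361 (J = 474823/((-19)²) = 474823/361 ≈ 1315.3)
F - J = 1/1796 - 1*474823/361 = 1/1796 - 474823/361 = -852781747/648356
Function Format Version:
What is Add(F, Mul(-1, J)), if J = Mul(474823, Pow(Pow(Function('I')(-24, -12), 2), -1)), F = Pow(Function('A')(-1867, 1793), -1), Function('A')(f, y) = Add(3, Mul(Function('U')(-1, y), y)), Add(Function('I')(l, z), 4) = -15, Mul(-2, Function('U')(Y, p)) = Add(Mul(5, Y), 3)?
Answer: Rational(-852781747, 648356) ≈ -1315.3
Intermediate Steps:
Function('U')(Y, p) = Add(Rational(-3, 2), Mul(Rational(-5, 2), Y)) (Function('U')(Y, p) = Mul(Rational(-1, 2), Add(Mul(5, Y), 3)) = Mul(Rational(-1, 2), Add(3, Mul(5, Y))) = Add(Rational(-3, 2), Mul(Rational(-5, 2), Y)))
Function('I')(l, z) = -19 (Function('I')(l, z) = Add(-4, -15) = -19)
Function('A')(f, y) = Add(3, y) (Function('A')(f, y) = Add(3, Mul(Add(Rational(-3, 2), Mul(Rational(-5, 2), -1)), y)) = Add(3, Mul(Add(Rational(-3, 2), Rational(5, 2)), y)) = Add(3, Mul(1, y)) = Add(3, y))
F = Rational(1, 1796) (F = Pow(Add(3, 1793), -1) = Pow(1796, -1) = Rational(1, 1796) ≈ 0.00055679)
J = Rational(474823, 361) (J = Mul(474823, Pow(Pow(-19, 2), -1)) = Mul(474823, Pow(361, -1)) = Mul(474823, Rational(1, 361)) = Rational(474823, 361) ≈ 1315.3)
Add(F, Mul(-1, J)) = Add(Rational(1, 1796), Mul(-1, Rational(474823, 361))) = Add(Rational(1, 1796), Rational(-474823, 361)) = Rational(-852781747, 648356)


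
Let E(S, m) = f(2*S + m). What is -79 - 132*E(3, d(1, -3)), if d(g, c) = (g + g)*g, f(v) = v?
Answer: -1135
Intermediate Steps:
d(g, c) = 2*g² (d(g, c) = (2*g)*g = 2*g²)
E(S, m) = m + 2*S (E(S, m) = 2*S + m = m + 2*S)
-79 - 132*E(3, d(1, -3)) = -79 - 132*(2*1² + 2*3) = -79 - 132*(2*1 + 6) = -79 - 132*(2 + 6) = -79 - 132*8 = -79 - 1056 = -1135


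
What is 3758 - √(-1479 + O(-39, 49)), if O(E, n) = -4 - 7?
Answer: 3758 - I*√1490 ≈ 3758.0 - 38.601*I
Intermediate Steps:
O(E, n) = -11
3758 - √(-1479 + O(-39, 49)) = 3758 - √(-1479 - 11) = 3758 - √(-1490) = 3758 - I*√1490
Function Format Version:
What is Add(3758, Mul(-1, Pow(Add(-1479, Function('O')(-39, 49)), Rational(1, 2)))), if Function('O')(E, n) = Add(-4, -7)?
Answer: Add(3758, Mul(-1, I, Pow(1490, Rational(1, 2)))) ≈ Add(3758.0, Mul(-38.601, I))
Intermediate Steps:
Function('O')(E, n) = -11
Add(3758, Mul(-1, Pow(Add(-1479, Function('O')(-39, 49)), Rational(1, 2)))) = Add(3758, Mul(-1, Pow(Add(-1479, -11), Rational(1, 2)))) = Add(3758, Mul(-1, Pow(-1490, Rational(1, 2)))) = Add(3758, Mul(-1, Mul(I, Pow(1490, Rational(1, 2))))) = Add(3758, Mul(-1, I, Pow(1490, Rational(1, 2))))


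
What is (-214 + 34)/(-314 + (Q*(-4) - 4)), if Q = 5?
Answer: 90/169 ≈ 0.53254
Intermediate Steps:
(-214 + 34)/(-314 + (Q*(-4) - 4)) = (-214 + 34)/(-314 + (5*(-4) - 4)) = -180/(-314 + (-20 - 4)) = -180/(-314 - 24) = -180/(-338) = -180*(-1/338) = 90/169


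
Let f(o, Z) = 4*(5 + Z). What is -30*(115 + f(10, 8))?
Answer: -5010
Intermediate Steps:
f(o, Z) = 20 + 4*Z
-30*(115 + f(10, 8)) = -30*(115 + (20 + 4*8)) = -30*(115 + (20 + 32)) = -30*(115 + 52) = -30*167 = -5010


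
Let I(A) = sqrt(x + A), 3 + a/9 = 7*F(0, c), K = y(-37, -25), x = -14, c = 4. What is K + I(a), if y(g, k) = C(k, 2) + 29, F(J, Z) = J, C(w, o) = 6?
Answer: 35 + I*sqrt(41) ≈ 35.0 + 6.4031*I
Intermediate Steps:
y(g, k) = 35 (y(g, k) = 6 + 29 = 35)
K = 35
a = -27 (a = -27 + 9*(7*0) = -27 + 9*0 = -27 + 0 = -27)
I(A) = sqrt(-14 + A)
K + I(a) = 35 + sqrt(-14 - 27) = 35 + sqrt(-41) = 35 + I*sqrt(41)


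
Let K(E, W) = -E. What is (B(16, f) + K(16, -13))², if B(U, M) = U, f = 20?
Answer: 0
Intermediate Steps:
(B(16, f) + K(16, -13))² = (16 - 1*16)² = (16 - 16)² = 0² = 0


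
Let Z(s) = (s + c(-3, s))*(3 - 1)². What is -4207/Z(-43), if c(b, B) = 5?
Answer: 4207/152 ≈ 27.678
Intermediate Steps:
Z(s) = 20 + 4*s (Z(s) = (s + 5)*(3 - 1)² = (5 + s)*2² = (5 + s)*4 = 20 + 4*s)
-4207/Z(-43) = -4207/(20 + 4*(-43)) = -4207/(20 - 172) = -4207/(-152) = -4207*(-1/152) = 4207/152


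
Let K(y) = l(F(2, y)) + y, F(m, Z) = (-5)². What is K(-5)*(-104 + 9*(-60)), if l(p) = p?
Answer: -12880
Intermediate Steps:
F(m, Z) = 25
K(y) = 25 + y
K(-5)*(-104 + 9*(-60)) = (25 - 5)*(-104 + 9*(-60)) = 20*(-104 - 540) = 20*(-644) = -12880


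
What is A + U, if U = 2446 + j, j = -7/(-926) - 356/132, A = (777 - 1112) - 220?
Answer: 57702995/30558 ≈ 1888.3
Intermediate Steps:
A = -555 (A = -335 - 220 = -555)
j = -82183/30558 (j = -7*(-1/926) - 356*1/132 = 7/926 - 89/33 = -82183/30558 ≈ -2.6894)
U = 74662685/30558 (U = 2446 - 82183/30558 = 74662685/30558 ≈ 2443.3)
A + U = -555 + 74662685/30558 = 57702995/30558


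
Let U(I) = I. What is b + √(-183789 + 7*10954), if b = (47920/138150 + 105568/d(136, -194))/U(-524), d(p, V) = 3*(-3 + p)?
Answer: -121694494/240698745 + I*√107111 ≈ -0.50559 + 327.28*I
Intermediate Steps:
d(p, V) = -9 + 3*p
b = -121694494/240698745 (b = (47920/138150 + 105568/(-9 + 3*136))/(-524) = (47920*(1/138150) + 105568/(-9 + 408))*(-1/524) = (4792/13815 + 105568/399)*(-1/524) = (486777976/1837395)*(-1/524) = -121694494/240698745 ≈ -0.50559)
b + √(-183789 + 7*10954) = -121694494/240698745 + √(-183789 + 7*10954) = -121694494/240698745 + √(-183789 + 76678) = -121694494/240698745 + √(-107111) = -121694494/240698745 + I*√107111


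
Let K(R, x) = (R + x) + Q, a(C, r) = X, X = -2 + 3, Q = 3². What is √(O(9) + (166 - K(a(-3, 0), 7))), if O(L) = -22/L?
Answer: √1319/3 ≈ 12.106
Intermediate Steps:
Q = 9
X = 1
a(C, r) = 1
K(R, x) = 9 + R + x (K(R, x) = (R + x) + 9 = 9 + R + x)
√(O(9) + (166 - K(a(-3, 0), 7))) = √(-22/9 + (166 - (9 + 1 + 7))) = √(-22*⅑ + (166 - 1*17)) = √(-22/9 + (166 - 17)) = √(-22/9 + 149) = √(1319/9) = √1319/3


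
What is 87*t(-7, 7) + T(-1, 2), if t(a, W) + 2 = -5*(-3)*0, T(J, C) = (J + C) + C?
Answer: -171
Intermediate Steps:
T(J, C) = J + 2*C (T(J, C) = (C + J) + C = J + 2*C)
t(a, W) = -2 (t(a, W) = -2 - 5*(-3)*0 = -2 + 15*0 = -2 + 0 = -2)
87*t(-7, 7) + T(-1, 2) = 87*(-2) + (-1 + 2*2) = -174 + (-1 + 4) = -174 + 3 = -171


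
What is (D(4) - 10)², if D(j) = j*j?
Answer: 36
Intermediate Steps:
D(j) = j²
(D(4) - 10)² = (4² - 10)² = (16 - 10)² = 6² = 36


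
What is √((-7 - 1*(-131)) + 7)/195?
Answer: √131/195 ≈ 0.058695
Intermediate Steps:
√((-7 - 1*(-131)) + 7)/195 = √((-7 + 131) + 7)*(1/195) = √(124 + 7)*(1/195) = √131*(1/195) = √131/195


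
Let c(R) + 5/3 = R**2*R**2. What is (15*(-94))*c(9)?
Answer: -9248660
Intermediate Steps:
c(R) = -5/3 + R**4 (c(R) = -5/3 + R**2*R**2 = -5/3 + R**4)
(15*(-94))*c(9) = (15*(-94))*(-5/3 + 9**4) = -1410*(-5/3 + 6561) = -1410*19678/3 = -9248660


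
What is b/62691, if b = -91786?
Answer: -91786/62691 ≈ -1.4641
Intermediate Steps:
b/62691 = -91786/62691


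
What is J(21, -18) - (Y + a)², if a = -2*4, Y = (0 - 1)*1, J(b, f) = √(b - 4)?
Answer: -81 + √17 ≈ -76.877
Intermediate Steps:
J(b, f) = √(-4 + b)
Y = -1 (Y = -1*1 = -1)
a = -8
J(21, -18) - (Y + a)² = √(-4 + 21) - (-1 - 8)² = √17 - 1*(-9)² = √17 - 1*81 = √17 - 81 = -81 + √17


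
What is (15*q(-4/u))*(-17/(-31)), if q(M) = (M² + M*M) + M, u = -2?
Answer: 2550/31 ≈ 82.258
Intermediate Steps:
q(M) = M + 2*M² (q(M) = (M² + M²) + M = 2*M² + M = M + 2*M²)
(15*q(-4/u))*(-17/(-31)) = (15*((-4/(-2))*(1 + 2*(-4/(-2)))))*(-17/(-31)) = (15*((-4*(-½))*(1 + 2*(-4*(-½)))))*(-17*(-1/31)) = (15*(2*(1 + 2*2)))*(17/31) = (15*(2*(1 + 4)))*(17/31) = (15*(2*5))*(17/31) = (15*10)*(17/31) = 150*(17/31) = 2550/31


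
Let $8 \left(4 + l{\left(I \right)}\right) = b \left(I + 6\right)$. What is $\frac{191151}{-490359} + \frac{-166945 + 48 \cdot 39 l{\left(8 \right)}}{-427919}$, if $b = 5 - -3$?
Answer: $- \frac{3037893998}{69944644307} \approx -0.043433$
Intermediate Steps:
$b = 8$ ($b = 5 + 3 = 8$)
$l{\left(I \right)} = 2 + I$ ($l{\left(I \right)} = -4 + \frac{8 \left(I + 6\right)}{8} = -4 + \frac{8 \left(6 + I\right)}{8} = -4 + \frac{48 + 8 I}{8} = -4 + \left(6 + I\right) = 2 + I$)
$\frac{191151}{-490359} + \frac{-166945 + 48 \cdot 39 l{\left(8 \right)}}{-427919} = \frac{191151}{-490359} + \frac{-166945 + 48 \cdot 39 \left(2 + 8\right)}{-427919} = 191151 \left(- \frac{1}{490359}\right) + \left(-166945 + 1872 \cdot 10\right) \left(- \frac{1}{427919}\right) = - \frac{63717}{163453} + \left(-166945 + 18720\right) \left(- \frac{1}{427919}\right) = - \frac{63717}{163453} - - \frac{148225}{427919} = - \frac{63717}{163453} + \frac{148225}{427919} = - \frac{3037893998}{69944644307}$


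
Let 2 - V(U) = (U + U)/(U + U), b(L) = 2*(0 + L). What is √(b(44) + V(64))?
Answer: √89 ≈ 9.4340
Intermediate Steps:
b(L) = 2*L
V(U) = 1 (V(U) = 2 - (U + U)/(U + U) = 2 - 2*U/(2*U) = 2 - 2*U*1/(2*U) = 2 - 1*1 = 2 - 1 = 1)
√(b(44) + V(64)) = √(2*44 + 1) = √(88 + 1) = √89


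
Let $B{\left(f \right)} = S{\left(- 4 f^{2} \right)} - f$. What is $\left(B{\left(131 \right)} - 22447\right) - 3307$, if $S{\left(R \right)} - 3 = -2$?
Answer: $-25884$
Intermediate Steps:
$S{\left(R \right)} = 1$ ($S{\left(R \right)} = 3 - 2 = 1$)
$B{\left(f \right)} = 1 - f$
$\left(B{\left(131 \right)} - 22447\right) - 3307 = \left(\left(1 - 131\right) - 22447\right) - 3307 = \left(-130 - 22447\right) - 3307 = -22577 - 3307 = -25884$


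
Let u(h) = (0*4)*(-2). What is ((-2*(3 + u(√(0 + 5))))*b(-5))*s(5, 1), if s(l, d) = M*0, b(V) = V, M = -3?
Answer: 0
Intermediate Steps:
u(h) = 0 (u(h) = 0*(-2) = 0)
s(l, d) = 0 (s(l, d) = -3*0 = 0)
((-2*(3 + u(√(0 + 5))))*b(-5))*s(5, 1) = (-2*(3 + 0)*(-5))*0 = (-2*3*(-5))*0 = -6*(-5)*0 = 30*0 = 0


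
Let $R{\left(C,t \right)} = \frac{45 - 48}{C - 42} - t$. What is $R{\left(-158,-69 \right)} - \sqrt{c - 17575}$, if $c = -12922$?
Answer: $\frac{13803}{200} - i \sqrt{30497} \approx 69.015 - 174.63 i$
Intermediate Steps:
$R{\left(C,t \right)} = - t - \frac{3}{-42 + C}$ ($R{\left(C,t \right)} = - \frac{3}{-42 + C} - t = - t - \frac{3}{-42 + C}$)
$R{\left(-158,-69 \right)} - \sqrt{c - 17575} = \frac{-3 + 42 \left(-69\right) - \left(-158\right) \left(-69\right)}{-42 - 158} - \sqrt{-12922 - 17575} = \frac{-3 - 2898 - 10902}{-200} - \sqrt{-30497} = \left(- \frac{1}{200}\right) \left(-13803\right) - i \sqrt{30497} = \frac{13803}{200} - i \sqrt{30497}$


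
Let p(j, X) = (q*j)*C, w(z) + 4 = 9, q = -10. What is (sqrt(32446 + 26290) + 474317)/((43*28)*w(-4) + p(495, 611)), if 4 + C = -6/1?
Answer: 474317/55520 + sqrt(3671)/13880 ≈ 8.5475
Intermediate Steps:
w(z) = 5 (w(z) = -4 + 9 = 5)
C = -10 (C = -4 - 6/1 = -4 - 6*1 = -4 - 6 = -10)
p(j, X) = 100*j (p(j, X) = -10*j*(-10) = 100*j)
(sqrt(32446 + 26290) + 474317)/((43*28)*w(-4) + p(495, 611)) = (sqrt(32446 + 26290) + 474317)/((43*28)*5 + 100*495) = (sqrt(58736) + 474317)/(1204*5 + 49500) = (4*sqrt(3671) + 474317)/(6020 + 49500) = (474317 + 4*sqrt(3671))/55520 = (474317 + 4*sqrt(3671))*(1/55520) = 474317/55520 + sqrt(3671)/13880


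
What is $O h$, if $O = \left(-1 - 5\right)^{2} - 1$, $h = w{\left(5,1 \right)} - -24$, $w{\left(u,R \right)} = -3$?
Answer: $735$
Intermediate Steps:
$h = 21$ ($h = -3 - -24 = -3 + 24 = 21$)
$O = 35$ ($O = \left(-6\right)^{2} - 1 = 36 - 1 = 35$)
$O h = 35 \cdot 21 = 735$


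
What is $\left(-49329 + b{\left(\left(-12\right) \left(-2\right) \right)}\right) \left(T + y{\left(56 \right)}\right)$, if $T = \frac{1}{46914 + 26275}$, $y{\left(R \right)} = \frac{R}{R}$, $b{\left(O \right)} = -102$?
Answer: $- \frac{3617854890}{73189} \approx -49432.0$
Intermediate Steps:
$y{\left(R \right)} = 1$
$T = \frac{1}{73189} \approx 1.3663 \cdot 10^{-5}$
$\left(-49329 + b{\left(\left(-12\right) \left(-2\right) \right)}\right) \left(T + y{\left(56 \right)}\right) = \left(-49329 - 102\right) \left(\frac{1}{73189} + 1\right) = \left(-49431\right) \frac{73190}{73189} = - \frac{3617854890}{73189}$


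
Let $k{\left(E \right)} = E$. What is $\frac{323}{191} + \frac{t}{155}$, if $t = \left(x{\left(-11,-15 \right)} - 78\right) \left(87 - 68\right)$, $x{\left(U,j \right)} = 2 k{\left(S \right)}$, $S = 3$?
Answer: $- \frac{211223}{29605} \approx -7.1347$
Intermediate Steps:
$x{\left(U,j \right)} = 6$ ($x{\left(U,j \right)} = 2 \cdot 3 = 6$)
$t = -1368$ ($t = \left(6 - 78\right) \left(87 - 68\right) = \left(-72\right) 19 = -1368$)
$\frac{323}{191} + \frac{t}{155} = \frac{323}{191} - \frac{1368}{155} = - \frac{211223}{29605}$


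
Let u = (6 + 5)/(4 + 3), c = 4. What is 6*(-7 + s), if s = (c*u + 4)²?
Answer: 29046/49 ≈ 592.78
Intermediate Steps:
u = 11/7 ≈ 1.5714
s = 5184/49 (s = (4*(11/7) + 4)² = (44/7 + 4)² = (72/7)² = 5184/49 ≈ 105.80)
6*(-7 + s) = 6*(-7 + 5184/49) = 6*(4841/49) = 29046/49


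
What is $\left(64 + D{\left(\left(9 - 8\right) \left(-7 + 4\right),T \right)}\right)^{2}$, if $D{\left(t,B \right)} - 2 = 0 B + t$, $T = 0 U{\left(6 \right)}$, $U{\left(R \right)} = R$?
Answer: $3969$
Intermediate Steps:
$T = 0$ ($T = 0 \cdot 6 = 0$)
$D{\left(t,B \right)} = 2 + t$ ($D{\left(t,B \right)} = 2 + \left(0 B + t\right) = 2 + \left(0 + t\right) = 2 + t$)
$\left(64 + D{\left(\left(9 - 8\right) \left(-7 + 4\right),T \right)}\right)^{2} = \left(64 + \left(2 + \left(9 - 8\right) \left(-7 + 4\right)\right)\right)^{2} = \left(64 + \left(2 + 1 \left(-3\right)\right)\right)^{2} = \left(64 + \left(2 - 3\right)\right)^{2} = \left(64 - 1\right)^{2} = 63^{2} = 3969$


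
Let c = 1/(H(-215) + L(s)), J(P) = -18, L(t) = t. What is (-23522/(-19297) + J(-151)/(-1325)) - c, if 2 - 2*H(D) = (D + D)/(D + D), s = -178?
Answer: 2247721126/1815365275 ≈ 1.2382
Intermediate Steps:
H(D) = ½ (H(D) = 1 - (D + D)/(2*(D + D)) = 1 - 2*D/(2*(2*D)) = 1 - 2*D*1/(2*D)/2 = 1 - ½*1 = 1 - ½ = ½)
c = -2/355 (c = 1/(½ - 178) = 1/(-355/2) = -2/355 ≈ -0.0056338)
(-23522/(-19297) + J(-151)/(-1325)) - c = (-23522/(-19297) - 18/(-1325)) - 1*(-2/355) = (-23522*(-1/19297) - 18*(-1/1325)) + 2/355 = (23522/19297 + 18/1325) + 2/355 = 31513996/25568525 + 2/355 = 2247721126/1815365275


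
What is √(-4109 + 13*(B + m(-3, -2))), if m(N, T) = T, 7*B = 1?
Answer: 2*I*√50631/7 ≈ 64.29*I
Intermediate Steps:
B = ⅐ (B = (⅐)*1 = ⅐ ≈ 0.14286)
√(-4109 + 13*(B + m(-3, -2))) = √(-4109 + 13*(⅐ - 2)) = √(-4109 + 13*(-13/7)) = √(-4109 - 169/7) = √(-28932/7) = 2*I*√50631/7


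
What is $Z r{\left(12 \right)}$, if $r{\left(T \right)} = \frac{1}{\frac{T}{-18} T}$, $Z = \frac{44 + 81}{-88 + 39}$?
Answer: $\frac{125}{392} \approx 0.31888$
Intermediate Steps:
$Z = - \frac{125}{49}$ ($Z = \frac{125}{-49} = 125 \left(- \frac{1}{49}\right) = - \frac{125}{49} \approx -2.551$)
$r{\left(T \right)} = - \frac{18}{T^{2}}$ ($r{\left(T \right)} = \frac{1}{T \left(- \frac{1}{18}\right) T} = \frac{1}{- \frac{T}{18} T} = \frac{1}{\left(- \frac{1}{18}\right) T^{2}} = - \frac{18}{T^{2}}$)
$Z r{\left(12 \right)} = - \frac{125 \left(- \frac{18}{144}\right)}{49} = - \frac{125 \left(\left(-18\right) \frac{1}{144}\right)}{49} = \left(- \frac{125}{49}\right) \left(- \frac{1}{8}\right) = \frac{125}{392}$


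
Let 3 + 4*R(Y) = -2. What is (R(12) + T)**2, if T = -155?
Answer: 390625/16 ≈ 24414.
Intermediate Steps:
R(Y) = -5/4 (R(Y) = -3/4 + (1/4)*(-2) = -3/4 - 1/2 = -5/4)
(R(12) + T)**2 = (-5/4 - 155)**2 = (-625/4)**2 = 390625/16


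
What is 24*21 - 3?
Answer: 501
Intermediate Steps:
24*21 - 3 = 504 - 3 = 501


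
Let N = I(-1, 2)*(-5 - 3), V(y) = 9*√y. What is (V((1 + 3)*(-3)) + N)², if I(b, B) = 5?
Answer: 628 - 1440*I*√3 ≈ 628.0 - 2494.2*I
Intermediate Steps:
N = -40 (N = 5*(-5 - 3) = 5*(-8) = -40)
(V((1 + 3)*(-3)) + N)² = (9*√((1 + 3)*(-3)) - 40)² = (9*√(4*(-3)) - 40)² = (9*√(-12) - 40)² = (9*(2*I*√3) - 40)² = (18*I*√3 - 40)² = (-40 + 18*I*√3)²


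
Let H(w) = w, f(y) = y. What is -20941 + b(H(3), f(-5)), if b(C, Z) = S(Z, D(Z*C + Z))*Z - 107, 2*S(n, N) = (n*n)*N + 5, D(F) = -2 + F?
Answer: -39371/2 ≈ -19686.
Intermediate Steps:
S(n, N) = 5/2 + N*n**2/2 (S(n, N) = ((n*n)*N + 5)/2 = (n**2*N + 5)/2 = (N*n**2 + 5)/2 = (5 + N*n**2)/2 = 5/2 + N*n**2/2)
b(C, Z) = -107 + Z*(5/2 + Z**2*(-2 + Z + C*Z)/2) (b(C, Z) = (5/2 + (-2 + (Z*C + Z))*Z**2/2)*Z - 107 = (5/2 + (-2 + (C*Z + Z))*Z**2/2)*Z - 107 = (5/2 + (-2 + (Z + C*Z))*Z**2/2)*Z - 107 = (5/2 + (-2 + Z + C*Z)*Z**2/2)*Z - 107 = (5/2 + Z**2*(-2 + Z + C*Z)/2)*Z - 107 = Z*(5/2 + Z**2*(-2 + Z + C*Z)/2) - 107 = -107 + Z*(5/2 + Z**2*(-2 + Z + C*Z)/2))
-20941 + b(H(3), f(-5)) = -20941 + (-107 + (1/2)*(-5)*(5 + (-5)**2*(-2 - 5*(1 + 3)))) = -20941 + (-107 + (1/2)*(-5)*(5 + 25*(-2 - 5*4))) = -20941 + (-107 + (1/2)*(-5)*(5 + 25*(-2 - 20))) = -20941 + (-107 + (1/2)*(-5)*(5 + 25*(-22))) = -20941 + (-107 + (1/2)*(-5)*(5 - 550)) = -20941 + (-107 + (1/2)*(-5)*(-545)) = -20941 + (-107 + 2725/2) = -20941 + 2511/2 = -39371/2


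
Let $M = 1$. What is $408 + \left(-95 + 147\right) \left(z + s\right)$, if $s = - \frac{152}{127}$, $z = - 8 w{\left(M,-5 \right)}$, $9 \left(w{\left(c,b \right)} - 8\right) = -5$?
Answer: $- \frac{3144536}{1143} \approx -2751.1$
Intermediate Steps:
$w{\left(c,b \right)} = \frac{67}{9}$ ($w{\left(c,b \right)} = 8 + \frac{1}{9} \left(-5\right) = 8 - \frac{5}{9} = \frac{67}{9}$)
$z = - \frac{536}{9}$ ($z = \left(-8\right) \frac{67}{9} = - \frac{536}{9} \approx -59.556$)
$s = - \frac{152}{127}$ ($s = \left(-152\right) \frac{1}{127} = - \frac{152}{127} \approx -1.1968$)
$408 + \left(-95 + 147\right) \left(z + s\right) = 408 + \left(-95 + 147\right) \left(- \frac{536}{9} - \frac{152}{127}\right) = 408 + 52 \left(- \frac{69440}{1143}\right) = 408 - \frac{3610880}{1143} = - \frac{3144536}{1143}$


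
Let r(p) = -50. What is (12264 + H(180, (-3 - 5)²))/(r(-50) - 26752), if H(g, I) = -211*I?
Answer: 620/13401 ≈ 0.046265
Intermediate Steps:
(12264 + H(180, (-3 - 5)²))/(r(-50) - 26752) = (12264 - 211*(-3 - 5)²)/(-50 - 26752) = (12264 - 211*(-8)²)/(-26802) = (12264 - 211*64)*(-1/26802) = (12264 - 13504)*(-1/26802) = -1240*(-1/26802) = 620/13401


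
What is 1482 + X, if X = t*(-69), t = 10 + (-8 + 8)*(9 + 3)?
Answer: 792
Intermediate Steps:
t = 10 (t = 10 + 0*12 = 10 + 0 = 10)
X = -690 (X = 10*(-69) = -690)
1482 + X = 1482 - 690 = 792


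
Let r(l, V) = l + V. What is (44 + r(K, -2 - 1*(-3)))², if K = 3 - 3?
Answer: 2025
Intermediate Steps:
K = 0
r(l, V) = V + l
(44 + r(K, -2 - 1*(-3)))² = (44 + ((-2 - 1*(-3)) + 0))² = (44 + ((-2 + 3) + 0))² = (44 + (1 + 0))² = (44 + 1)² = 45² = 2025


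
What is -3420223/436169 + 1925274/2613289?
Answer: -8098286308141/1139835649841 ≈ -7.1048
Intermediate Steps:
-3420223/436169 + 1925274/2613289 = -8098286308141/1139835649841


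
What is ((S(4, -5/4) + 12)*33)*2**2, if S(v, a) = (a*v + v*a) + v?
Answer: 792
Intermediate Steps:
S(v, a) = v + 2*a*v (S(v, a) = (a*v + a*v) + v = 2*a*v + v = v + 2*a*v)
((S(4, -5/4) + 12)*33)*2**2 = ((4*(1 + 2*(-5/4)) + 12)*33)*2**2 = ((4*(1 + 2*(-5*1/4)) + 12)*33)*4 = ((4*(1 + 2*(-5/4)) + 12)*33)*4 = ((4*(1 - 5/2) + 12)*33)*4 = ((4*(-3/2) + 12)*33)*4 = ((-6 + 12)*33)*4 = (6*33)*4 = 198*4 = 792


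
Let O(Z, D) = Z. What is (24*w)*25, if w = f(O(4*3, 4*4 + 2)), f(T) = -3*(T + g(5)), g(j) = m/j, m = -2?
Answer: -20880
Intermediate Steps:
g(j) = -2/j
f(T) = 6/5 - 3*T (f(T) = -3*(T - 2/5) = -3*(T - 2*⅕) = -3*(T - ⅖) = -3*(-⅖ + T) = 6/5 - 3*T)
w = -174/5 (w = 6/5 - 12*3 = 6/5 - 3*12 = 6/5 - 36 = -174/5 ≈ -34.800)
(24*w)*25 = (24*(-174/5))*25 = -4176/5*25 = -20880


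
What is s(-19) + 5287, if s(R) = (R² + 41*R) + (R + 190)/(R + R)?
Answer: 9729/2 ≈ 4864.5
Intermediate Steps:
s(R) = R² + 41*R + (190 + R)/(2*R) (s(R) = (R² + 41*R) + (190 + R)/((2*R)) = (R² + 41*R) + (190 + R)*(1/(2*R)) = (R² + 41*R) + (190 + R)/(2*R) = R² + 41*R + (190 + R)/(2*R))
s(-19) + 5287 = (½ + (-19)² + 41*(-19) + 95/(-19)) + 5287 = (½ + 361 - 779 + 95*(-1/19)) + 5287 = (½ + 361 - 779 - 5) + 5287 = -845/2 + 5287 = 9729/2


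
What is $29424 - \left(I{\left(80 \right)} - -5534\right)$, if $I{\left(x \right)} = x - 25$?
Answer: $23835$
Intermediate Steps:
$I{\left(x \right)} = -25 + x$ ($I{\left(x \right)} = x - 25 = -25 + x$)
$29424 - \left(I{\left(80 \right)} - -5534\right) = 29424 - \left(\left(-25 + 80\right) - -5534\right) = 29424 - \left(55 + 5534\right) = 29424 - 5589 = 23835$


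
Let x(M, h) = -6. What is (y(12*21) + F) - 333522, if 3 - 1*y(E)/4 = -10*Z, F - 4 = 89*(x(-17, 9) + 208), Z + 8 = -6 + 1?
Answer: -316048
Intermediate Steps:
Z = -13 (Z = -8 + (-6 + 1) = -8 - 5 = -13)
F = 17982 (F = 4 + 89*(-6 + 208) = 4 + 89*202 = 4 + 17978 = 17982)
y(E) = -508 (y(E) = 12 - (-40)*(-13) = 12 - 4*130 = 12 - 520 = -508)
(y(12*21) + F) - 333522 = (-508 + 17982) - 333522 = 17474 - 333522 = -316048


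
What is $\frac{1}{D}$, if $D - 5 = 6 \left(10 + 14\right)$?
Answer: $\frac{1}{149} \approx 0.0067114$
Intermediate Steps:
$D = 149$ ($D = 5 + 6 \left(10 + 14\right) = 5 + 6 \cdot 24 = 5 + 144 = 149$)
$\frac{1}{D} = \frac{1}{149}$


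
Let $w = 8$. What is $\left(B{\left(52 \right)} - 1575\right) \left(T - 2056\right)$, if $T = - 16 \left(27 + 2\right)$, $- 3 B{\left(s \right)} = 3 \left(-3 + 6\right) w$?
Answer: $4029480$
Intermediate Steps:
$B{\left(s \right)} = -24$ ($B{\left(s \right)} = - \frac{3 \left(-3 + 6\right) 8}{3} = - \frac{3 \cdot 3 \cdot 8}{3} = - \frac{9 \cdot 8}{3} = \left(- \frac{1}{3}\right) 72 = -24$)
$T = -464$ ($T = \left(-16\right) 29 = -464$)
$\left(B{\left(52 \right)} - 1575\right) \left(T - 2056\right) = \left(-24 - 1575\right) \left(-464 - 2056\right) = \left(-1599\right) \left(-2520\right) = 4029480$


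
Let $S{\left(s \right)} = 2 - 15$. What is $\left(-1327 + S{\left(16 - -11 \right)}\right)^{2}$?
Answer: $1795600$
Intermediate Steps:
$S{\left(s \right)} = -13$
$\left(-1327 + S{\left(16 - -11 \right)}\right)^{2} = \left(-1327 - 13\right)^{2} = \left(-1340\right)^{2} = 1795600$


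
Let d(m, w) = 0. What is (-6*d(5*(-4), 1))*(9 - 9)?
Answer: 0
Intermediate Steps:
(-6*d(5*(-4), 1))*(9 - 9) = (-6*0)*(9 - 9) = 0*0 = 0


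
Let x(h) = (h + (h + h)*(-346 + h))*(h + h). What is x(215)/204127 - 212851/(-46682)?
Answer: -1082962348823/9529056614 ≈ -113.65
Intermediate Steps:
x(h) = 2*h*(h + 2*h*(-346 + h)) (x(h) = (h + (2*h)*(-346 + h))*(2*h) = (h + 2*h*(-346 + h))*(2*h) = 2*h*(h + 2*h*(-346 + h)))
x(215)/204127 - 212851/(-46682) = (215**2*(-1382 + 4*215))/204127 - 212851/(-46682) = (46225*(-1382 + 860))*(1/204127) - 212851*(-1/46682) = (46225*(-522))*(1/204127) + 212851/46682 = -24129450*1/204127 + 212851/46682 = -24129450/204127 + 212851/46682 = -1082962348823/9529056614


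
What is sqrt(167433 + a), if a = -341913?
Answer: 4*I*sqrt(10905) ≈ 417.71*I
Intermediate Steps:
sqrt(167433 + a) = sqrt(167433 - 341913) = sqrt(-174480) = 4*I*sqrt(10905)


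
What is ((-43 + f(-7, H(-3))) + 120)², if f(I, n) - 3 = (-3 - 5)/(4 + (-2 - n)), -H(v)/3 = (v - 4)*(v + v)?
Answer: 1635841/256 ≈ 6390.0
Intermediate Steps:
H(v) = -6*v*(-4 + v) (H(v) = -3*(v - 4)*(v + v) = -3*(-4 + v)*2*v = -6*v*(-4 + v))
f(I, n) = 3 - 8/(2 - n) (f(I, n) = 3 + (-3 - 5)/(4 + (-2 - n)) = 3 - 8/(2 - n))
((-43 + f(-7, H(-3))) + 120)² = ((-43 + (2 + 3*(6*(-3)*(4 - 1*(-3))))/(-2 + 6*(-3)*(4 - 1*(-3)))) + 120)² = ((-43 + (2 + 3*(6*(-3)*(4 + 3)))/(-2 + 6*(-3)*(4 + 3))) + 120)² = ((-43 + (2 + 3*(6*(-3)*7))/(-2 + 6*(-3)*7)) + 120)² = ((-43 + (2 + 3*(-126))/(-2 - 126)) + 120)² = ((-43 + (2 - 378)/(-128)) + 120)² = ((-43 - 1/128*(-376)) + 120)² = ((-43 + 47/16) + 120)² = (-641/16 + 120)² = (1279/16)² = 1635841/256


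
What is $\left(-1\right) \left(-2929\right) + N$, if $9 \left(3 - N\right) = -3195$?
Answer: $3287$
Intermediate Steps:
$N = 358$ ($N = 3 - -355 = 3 + 355 = 358$)
$\left(-1\right) \left(-2929\right) + N = \left(-1\right) \left(-2929\right) + 358 = 2929 + 358 = 3287$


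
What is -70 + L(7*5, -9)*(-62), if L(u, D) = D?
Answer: 488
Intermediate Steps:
-70 + L(7*5, -9)*(-62) = -70 - 9*(-62) = -70 + 558 = 488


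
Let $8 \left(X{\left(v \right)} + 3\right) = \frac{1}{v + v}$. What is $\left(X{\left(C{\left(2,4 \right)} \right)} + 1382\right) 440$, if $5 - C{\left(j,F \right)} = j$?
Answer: $\frac{3640615}{6} \approx 6.0677 \cdot 10^{5}$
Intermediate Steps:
$C{\left(j,F \right)} = 5 - j$
$X{\left(v \right)} = -3 + \frac{1}{16 v}$ ($X{\left(v \right)} = -3 + \frac{1}{8 \left(v + v\right)} = -3 + \frac{1}{8 \cdot 2 v} = -3 + \frac{\frac{1}{2} \frac{1}{v}}{8} = -3 + \frac{1}{16 v}$)
$\left(X{\left(C{\left(2,4 \right)} \right)} + 1382\right) 440 = \left(\left(-3 + \frac{1}{16 \left(5 - 2\right)}\right) + 1382\right) 440 = \left(\left(-3 + \frac{1}{16 \cdot 3}\right) + 1382\right) 440 = \left(\left(-3 + \frac{1}{16} \cdot \frac{1}{3}\right) + 1382\right) 440 = \left(\left(-3 + \frac{1}{48}\right) + 1382\right) 440 = \left(- \frac{143}{48} + 1382\right) 440 = \frac{66193}{48} \cdot 440 = \frac{3640615}{6}$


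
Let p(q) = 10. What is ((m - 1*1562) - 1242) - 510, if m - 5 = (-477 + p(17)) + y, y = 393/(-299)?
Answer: -1129417/299 ≈ -3777.3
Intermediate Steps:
y = -393/299 (y = 393*(-1/299) = -393/299 ≈ -1.3144)
m = -138531/299 (m = 5 + ((-477 + 10) - 393/299) = 5 + (-467 - 393/299) = 5 - 140026/299 = -138531/299 ≈ -463.31)
((m - 1*1562) - 1242) - 510 = ((-138531/299 - 1*1562) - 1242) - 510 = ((-138531/299 - 1562) - 1242) - 510 = (-605569/299 - 1242) - 510 = -976927/299 - 510 = -1129417/299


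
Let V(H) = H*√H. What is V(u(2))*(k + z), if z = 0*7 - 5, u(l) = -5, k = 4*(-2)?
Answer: 65*I*√5 ≈ 145.34*I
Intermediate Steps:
k = -8
V(H) = H^(3/2)
z = -5 (z = 0 - 5 = -5)
V(u(2))*(k + z) = (-5)^(3/2)*(-8 - 5) = -5*I*√5*(-13) = 65*I*√5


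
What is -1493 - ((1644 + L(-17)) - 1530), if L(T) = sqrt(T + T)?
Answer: -1607 - I*sqrt(34) ≈ -1607.0 - 5.831*I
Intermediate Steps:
L(T) = sqrt(2)*sqrt(T) (L(T) = sqrt(2*T) = sqrt(2)*sqrt(T))
-1493 - ((1644 + L(-17)) - 1530) = -1493 - ((1644 + sqrt(2)*sqrt(-17)) - 1530) = -1493 - ((1644 + sqrt(2)*(I*sqrt(17))) - 1530) = -1493 - ((1644 + I*sqrt(34)) - 1530) = -1493 - (114 + I*sqrt(34)) = -1493 + (-114 - I*sqrt(34)) = -1607 - I*sqrt(34)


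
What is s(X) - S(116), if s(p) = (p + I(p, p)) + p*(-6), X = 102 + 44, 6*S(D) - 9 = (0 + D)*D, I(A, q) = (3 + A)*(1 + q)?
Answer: 113573/6 ≈ 18929.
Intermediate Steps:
I(A, q) = (1 + q)*(3 + A)
S(D) = 3/2 + D**2/6 (S(D) = 3/2 + ((0 + D)*D)/6 = 3/2 + (D*D)/6 = 3/2 + D**2/6)
X = 146
s(p) = 3 + p**2 - p (s(p) = (p + (3 + p + 3*p + p*p)) + p*(-6) = (p + (3 + p + 3*p + p**2)) - 6*p = (p + (3 + p**2 + 4*p)) - 6*p = (3 + p**2 + 5*p) - 6*p = 3 + p**2 - p)
s(X) - S(116) = (3 + 146**2 - 1*146) - (3/2 + (1/6)*116**2) = (3 + 21316 - 146) - (3/2 + (1/6)*13456) = 21173 - (3/2 + 6728/3) = 21173 - 1*13465/6 = 21173 - 13465/6 = 113573/6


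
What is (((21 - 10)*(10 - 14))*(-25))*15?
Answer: 16500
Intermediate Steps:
(((21 - 10)*(10 - 14))*(-25))*15 = ((11*(-4))*(-25))*15 = -44*(-25)*15 = 1100*15 = 16500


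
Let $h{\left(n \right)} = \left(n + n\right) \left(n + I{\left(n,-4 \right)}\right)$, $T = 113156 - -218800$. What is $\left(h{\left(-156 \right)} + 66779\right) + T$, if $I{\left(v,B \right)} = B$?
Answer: $448655$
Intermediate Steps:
$T = 331956$ ($T = 113156 + 218800 = 331956$)
$h{\left(n \right)} = 2 n \left(-4 + n\right)$ ($h{\left(n \right)} = \left(n + n\right) \left(n - 4\right) = 2 n \left(-4 + n\right)$)
$\left(h{\left(-156 \right)} + 66779\right) + T = \left(2 \left(-156\right) \left(-4 - 156\right) + 66779\right) + 331956 = \left(2 \left(-156\right) \left(-160\right) + 66779\right) + 331956 = \left(49920 + 66779\right) + 331956 = 116699 + 331956 = 448655$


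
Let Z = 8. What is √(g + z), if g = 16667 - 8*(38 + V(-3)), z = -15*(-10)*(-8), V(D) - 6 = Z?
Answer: √15051 ≈ 122.68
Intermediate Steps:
V(D) = 14 (V(D) = 6 + 8 = 14)
z = -1200 (z = 150*(-8) = -1200)
g = 16251 (g = 16667 - 8*(38 + 14) = 16667 - 8*52 = 16667 - 1*416 = 16667 - 416 = 16251)
√(g + z) = √(16251 - 1200) = √15051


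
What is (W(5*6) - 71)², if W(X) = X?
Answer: 1681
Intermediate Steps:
(W(5*6) - 71)² = (5*6 - 71)² = (30 - 71)² = (-41)² = 1681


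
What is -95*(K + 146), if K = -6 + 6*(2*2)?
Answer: -15580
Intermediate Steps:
K = 18 (K = -6 + 6*4 = -6 + 24 = 18)
-95*(K + 146) = -95*(18 + 146) = -95*164 = -15580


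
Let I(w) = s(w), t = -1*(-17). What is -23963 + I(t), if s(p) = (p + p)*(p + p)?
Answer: -22807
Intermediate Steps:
t = 17
s(p) = 4*p**2 (s(p) = (2*p)*(2*p) = 4*p**2)
I(w) = 4*w**2
-23963 + I(t) = -23963 + 4*17**2 = -23963 + 4*289 = -23963 + 1156 = -22807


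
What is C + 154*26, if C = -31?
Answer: 3973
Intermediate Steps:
C + 154*26 = -31 + 154*26 = -31 + 4004 = 3973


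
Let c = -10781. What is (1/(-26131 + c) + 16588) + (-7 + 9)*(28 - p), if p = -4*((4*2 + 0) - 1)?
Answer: 616430399/36912 ≈ 16700.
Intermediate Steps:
p = -28 (p = -4*((8 + 0) - 1) = -4*(8 - 1) = -4*7 = -28)
(1/(-26131 + c) + 16588) + (-7 + 9)*(28 - p) = (1/(-26131 - 10781) + 16588) + (-7 + 9)*(28 - 1*(-28)) = (1/(-36912) + 16588) + 2*(28 + 28) = (-1/36912 + 16588) + 2*56 = 612296255/36912 + 112 = 616430399/36912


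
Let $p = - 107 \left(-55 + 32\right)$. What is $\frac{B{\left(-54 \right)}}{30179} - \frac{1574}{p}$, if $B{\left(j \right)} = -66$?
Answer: $- \frac{47664172}{74270519} \approx -0.64176$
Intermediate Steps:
$p = 2461$ ($p = \left(-107\right) \left(-23\right) = 2461$)
$\frac{B{\left(-54 \right)}}{30179} - \frac{1574}{p} = - \frac{66}{30179} - \frac{1574}{2461} = - \frac{47664172}{74270519}$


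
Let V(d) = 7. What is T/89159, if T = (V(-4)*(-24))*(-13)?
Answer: 312/12737 ≈ 0.024496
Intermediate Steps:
T = 2184 (T = (7*(-24))*(-13) = -168*(-13) = 2184)
T/89159 = 2184/89159 = 2184*(1/89159) = 312/12737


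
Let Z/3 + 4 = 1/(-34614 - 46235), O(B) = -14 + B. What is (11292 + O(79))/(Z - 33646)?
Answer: -918202093/2721215645 ≈ -0.33742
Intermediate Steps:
Z = -970191/80849 (Z = -12 + 3/(-34614 - 46235) = -12 + 3/(-80849) = -12 + 3*(-1/80849) = -12 - 3/80849 = -970191/80849 ≈ -12.000)
(11292 + O(79))/(Z - 33646) = (11292 + (-14 + 79))/(-970191/80849 - 33646) = (11292 + 65)/(-2721215645/80849) = 11357*(-80849/2721215645) = -918202093/2721215645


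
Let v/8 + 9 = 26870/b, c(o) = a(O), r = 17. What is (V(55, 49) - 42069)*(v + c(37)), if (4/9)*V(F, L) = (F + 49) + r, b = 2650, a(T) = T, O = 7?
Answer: -714055677/1060 ≈ -6.7364e+5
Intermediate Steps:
c(o) = 7
V(F, L) = 297/2 + 9*F/4 (V(F, L) = 9*((F + 49) + 17)/4 = 9*((49 + F) + 17)/4 = 9*(66 + F)/4 = 297/2 + 9*F/4)
v = 2416/265 (v = -72 + 8*(26870/2650) = -72 + 8*(26870*(1/2650)) = -72 + 8*(2687/265) = -72 + 21496/265 = 2416/265 ≈ 9.1170)
(V(55, 49) - 42069)*(v + c(37)) = ((297/2 + (9/4)*55) - 42069)*(2416/265 + 7) = ((297/2 + 495/4) - 42069)*(4271/265) = (1089/4 - 42069)*(4271/265) = -167187/4*4271/265 = -714055677/1060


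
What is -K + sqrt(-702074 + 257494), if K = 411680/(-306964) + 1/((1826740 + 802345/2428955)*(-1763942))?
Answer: 161105497474586089834891/120126282371690149716798 + 2*I*sqrt(111145) ≈ 1.3411 + 666.77*I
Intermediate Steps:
K = -161105497474586089834891/120126282371690149716798 (K = 411680*(-1/306964) - 1/1763942/(1826740 + 802345*(1/2428955)) = -102920/76741 - 1/1763942/(1826740 + 160469/485791) = -102920/76741 - 1/1763942/(887414011809/485791) = -102920/76741 + (485791/887414011809)*(-1/1763942) = -102920/76741 - 485791/1565346846818391078 = -161105497474586089834891/120126282371690149716798 ≈ -1.3411)
-K + sqrt(-702074 + 257494) = -1*(-161105497474586089834891/120126282371690149716798) + sqrt(-702074 + 257494) = 161105497474586089834891/120126282371690149716798 + sqrt(-444580) = 161105497474586089834891/120126282371690149716798 + 2*I*sqrt(111145)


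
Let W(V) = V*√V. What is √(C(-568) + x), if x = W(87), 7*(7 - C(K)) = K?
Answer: √(4319 + 4263*√87)/7 ≈ 29.994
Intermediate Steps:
W(V) = V^(3/2)
C(K) = 7 - K/7
x = 87*√87 (x = 87^(3/2) = 87*√87 ≈ 811.48)
√(C(-568) + x) = √((7 - ⅐*(-568)) + 87*√87) = √((7 + 568/7) + 87*√87) = √(617/7 + 87*√87)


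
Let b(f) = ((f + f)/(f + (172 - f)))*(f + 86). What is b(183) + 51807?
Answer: 4504629/86 ≈ 52379.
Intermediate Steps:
b(f) = f*(86 + f)/86 (b(f) = ((2*f)/172)*(86 + f) = ((2*f)*(1/172))*(86 + f) = (f/86)*(86 + f) = f*(86 + f)/86)
b(183) + 51807 = (1/86)*183*(86 + 183) + 51807 = (1/86)*183*269 + 51807 = 49227/86 + 51807 = 4504629/86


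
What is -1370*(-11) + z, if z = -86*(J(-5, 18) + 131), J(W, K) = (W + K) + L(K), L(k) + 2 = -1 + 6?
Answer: 2428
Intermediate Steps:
L(k) = 3 (L(k) = -2 + (-1 + 6) = -2 + 5 = 3)
J(W, K) = 3 + K + W (J(W, K) = (W + K) + 3 = (K + W) + 3 = 3 + K + W)
z = -12642 (z = -86*((3 + 18 - 5) + 131) = -86*(16 + 131) = -86*147 = -12642)
-1370*(-11) + z = -1370*(-11) - 12642 = 15070 - 12642 = 2428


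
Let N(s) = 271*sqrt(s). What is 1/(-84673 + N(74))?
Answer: -84673/7164082295 - 271*sqrt(74)/7164082295 ≈ -1.2145e-5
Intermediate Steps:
1/(-84673 + N(74)) = 1/(-84673 + 271*sqrt(74))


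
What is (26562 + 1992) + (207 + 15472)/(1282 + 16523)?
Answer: 508419649/17805 ≈ 28555.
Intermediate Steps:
(26562 + 1992) + (207 + 15472)/(1282 + 16523) = 28554 + 15679/17805 = 508419649/17805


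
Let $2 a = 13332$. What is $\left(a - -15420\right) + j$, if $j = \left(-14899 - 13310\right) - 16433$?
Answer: $-22556$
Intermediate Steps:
$a = 6666$ ($a = \frac{1}{2} \cdot 13332 = 6666$)
$j = -44642$ ($j = -28209 - 16433 = -44642$)
$\left(a - -15420\right) + j = \left(6666 - -15420\right) - 44642 = \left(6666 + 15420\right) - 44642 = 22086 - 44642 = -22556$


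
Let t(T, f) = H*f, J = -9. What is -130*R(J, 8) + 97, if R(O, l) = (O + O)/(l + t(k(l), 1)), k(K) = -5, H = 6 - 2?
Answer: 292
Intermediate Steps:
H = 4
t(T, f) = 4*f
R(O, l) = 2*O/(4 + l) (R(O, l) = (O + O)/(l + 4*1) = (2*O)/(l + 4) = (2*O)/(4 + l) = 2*O/(4 + l))
-130*R(J, 8) + 97 = -260*(-9)/(4 + 8) + 97 = -260*(-9)/12 + 97 = -130*(-3/2) + 97 = 195 + 97 = 292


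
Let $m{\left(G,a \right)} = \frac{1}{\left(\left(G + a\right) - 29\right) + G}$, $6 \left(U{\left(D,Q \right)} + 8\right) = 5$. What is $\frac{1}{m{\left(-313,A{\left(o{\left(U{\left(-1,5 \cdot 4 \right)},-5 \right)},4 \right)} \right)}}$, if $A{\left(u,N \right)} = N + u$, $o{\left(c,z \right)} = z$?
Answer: $-656$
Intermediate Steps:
$U{\left(D,Q \right)} = - \frac{43}{6}$ ($U{\left(D,Q \right)} = -8 + \frac{1}{6} \cdot 5 = -8 + \frac{5}{6} = - \frac{43}{6}$)
$m{\left(G,a \right)} = \frac{1}{-29 + a + 2 G}$ ($m{\left(G,a \right)} = \frac{1}{\left(-29 + G + a\right) + G} = \frac{1}{-29 + a + 2 G}$)
$\frac{1}{m{\left(-313,A{\left(o{\left(U{\left(-1,5 \cdot 4 \right)},-5 \right)},4 \right)} \right)}} = \frac{1}{\frac{1}{-29 + \left(4 - 5\right) + 2 \left(-313\right)}} = \frac{1}{\frac{1}{-29 - 1 - 626}} = \frac{1}{\frac{1}{-656}} = \frac{1}{- \frac{1}{656}} = -656$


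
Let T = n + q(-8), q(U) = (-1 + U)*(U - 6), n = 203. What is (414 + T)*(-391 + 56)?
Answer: -248905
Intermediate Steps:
q(U) = (-1 + U)*(-6 + U)
T = 329 (T = 203 + (6 + (-8)**2 - 7*(-8)) = 203 + (6 + 64 + 56) = 203 + 126 = 329)
(414 + T)*(-391 + 56) = (414 + 329)*(-391 + 56) = 743*(-335) = -248905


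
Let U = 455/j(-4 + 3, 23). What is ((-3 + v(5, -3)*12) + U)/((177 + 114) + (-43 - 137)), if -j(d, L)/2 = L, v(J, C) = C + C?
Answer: -3905/5106 ≈ -0.76479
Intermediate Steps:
v(J, C) = 2*C
j(d, L) = -2*L
U = -455/46 (U = 455/((-2*23)) = 455/(-46) = 455*(-1/46) = -455/46 ≈ -9.8913)
((-3 + v(5, -3)*12) + U)/((177 + 114) + (-43 - 137)) = ((-3 + (2*(-3))*12) - 455/46)/((177 + 114) + (-43 - 137)) = ((-3 - 6*12) - 455/46)/(291 - 180) = ((-3 - 72) - 455/46)/111 = (-75 - 455/46)*(1/111) = -3905/46*1/111 = -3905/5106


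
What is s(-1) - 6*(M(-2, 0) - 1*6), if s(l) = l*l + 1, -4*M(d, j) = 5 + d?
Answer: 85/2 ≈ 42.500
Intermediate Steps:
M(d, j) = -5/4 - d/4 (M(d, j) = -(5 + d)/4 = -5/4 - d/4)
s(l) = 1 + l**2 (s(l) = l**2 + 1 = 1 + l**2)
s(-1) - 6*(M(-2, 0) - 1*6) = (1 + (-1)**2) - 6*((-5/4 - 1/4*(-2)) - 1*6) = (1 + 1) - 6*((-5/4 + 1/2) - 6) = 2 - 6*(-3/4 - 6) = 2 - 6*(-27/4) = 2 + 81/2 = 85/2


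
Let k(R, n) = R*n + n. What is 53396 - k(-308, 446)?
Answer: 190318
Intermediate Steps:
k(R, n) = n + R*n
53396 - k(-308, 446) = 53396 - 446*(1 - 308) = 53396 - 446*(-307) = 53396 - 1*(-136922) = 53396 + 136922 = 190318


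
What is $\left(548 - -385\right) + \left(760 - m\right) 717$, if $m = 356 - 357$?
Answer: $546570$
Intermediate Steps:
$m = -1$
$\left(548 - -385\right) + \left(760 - m\right) 717 = \left(548 - -385\right) + \left(760 - -1\right) 717 = \left(548 + 385\right) + \left(760 + 1\right) 717 = 933 + 761 \cdot 717 = 933 + 545637 = 546570$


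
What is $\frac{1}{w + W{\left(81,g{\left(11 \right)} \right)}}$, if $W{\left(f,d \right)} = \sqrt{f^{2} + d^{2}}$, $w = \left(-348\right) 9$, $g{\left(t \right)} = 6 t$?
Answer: $- \frac{348}{1088723} - \frac{\sqrt{1213}}{3266169} \approx -0.0003303$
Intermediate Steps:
$w = -3132$
$W{\left(f,d \right)} = \sqrt{d^{2} + f^{2}}$
$\frac{1}{w + W{\left(81,g{\left(11 \right)} \right)}} = \frac{1}{-3132 + \sqrt{\left(6 \cdot 11\right)^{2} + 81^{2}}} = \frac{1}{-3132 + \sqrt{66^{2} + 6561}} = \frac{1}{-3132 + \sqrt{4356 + 6561}} = \frac{1}{-3132 + \sqrt{10917}} = \frac{1}{-3132 + 3 \sqrt{1213}}$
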